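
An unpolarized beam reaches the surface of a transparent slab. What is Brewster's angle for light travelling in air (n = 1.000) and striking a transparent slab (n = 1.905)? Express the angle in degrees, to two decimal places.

θ_B ≈ 62.30°

Brewster's condition: tan θ_B = n₂/n₁ = 1.905/1.000 = 1.9050.
So θ_B = arctan 1.9050 = 62.30°.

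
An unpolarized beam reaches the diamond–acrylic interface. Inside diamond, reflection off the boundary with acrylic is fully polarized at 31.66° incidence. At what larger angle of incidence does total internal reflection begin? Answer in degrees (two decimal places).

θ_c ≈ 38.07°

tan θ_B = n₂/n₁ = tan 31.66° = 0.6166.
Total internal reflection: sin θ_c = n₂/n₁ = 0.6166.
θ_c = arcsin(0.6166) = 38.07°.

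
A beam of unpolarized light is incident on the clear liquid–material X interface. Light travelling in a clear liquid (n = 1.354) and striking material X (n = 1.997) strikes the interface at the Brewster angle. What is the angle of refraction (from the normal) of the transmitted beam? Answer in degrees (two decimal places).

θ_B = arctan(n₂/n₁) = arctan(1.997/1.354) = 55.86°.
At Brewster's angle the reflected and refracted rays are perpendicular, so θ_t = 90° − θ_B = 90° − 55.86° = 34.14°.

θ_t ≈ 34.14°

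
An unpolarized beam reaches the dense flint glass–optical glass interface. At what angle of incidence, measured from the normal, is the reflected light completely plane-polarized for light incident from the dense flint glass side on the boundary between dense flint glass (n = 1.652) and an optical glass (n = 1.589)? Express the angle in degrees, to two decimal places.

θ_B ≈ 43.89°

tan θ_B = n₂/n₁ = 1.589/1.652 = 0.9619.
θ_B = arctan(0.9619) = 43.89°.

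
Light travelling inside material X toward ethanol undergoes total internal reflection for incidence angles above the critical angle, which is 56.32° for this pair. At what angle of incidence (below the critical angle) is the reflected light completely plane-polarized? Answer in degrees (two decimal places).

sin θ_c = n₂/n₁, so n₂/n₁ = sin 56.32° = 0.8321.
Brewster: tan θ_B = n₂/n₁ = 0.8321.
θ_B = arctan(0.8321) = 39.77°.

θ_B ≈ 39.77°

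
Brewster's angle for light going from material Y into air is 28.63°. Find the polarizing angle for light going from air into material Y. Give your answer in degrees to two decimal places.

θ_B' ≈ 61.37°

tan θ_B' = n₁/n₂ = 1/tan θ_B, so θ_B' = 90° − θ_B.
θ_B' = 90° − 28.63° = 61.37°.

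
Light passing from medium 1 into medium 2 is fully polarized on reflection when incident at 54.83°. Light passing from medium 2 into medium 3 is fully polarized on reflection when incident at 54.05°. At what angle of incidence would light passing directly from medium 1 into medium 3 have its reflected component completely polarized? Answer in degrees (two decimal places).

Each Brewster angle gives a ratio: n₂/n₁ = tan 54.83° = 1.4192, n₃/n₂ = tan 54.05° = 1.3789.
Multiplying, n₃/n₁ = 1.4192 × 1.3789 = 1.9569, and θ_B(1→3) = arctan 1.9569 = 62.93°.

θ_B ≈ 62.93°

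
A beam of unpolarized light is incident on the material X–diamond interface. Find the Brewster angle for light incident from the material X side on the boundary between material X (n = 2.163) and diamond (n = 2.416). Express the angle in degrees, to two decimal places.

The reflected p-component vanishes when tan θ_B = n₂/n₁.
Brewster's condition: tan θ_B = n₂/n₁ = 2.416/2.163 = 1.1170.
θ_B = arctan(1.1170) = 48.16°.

θ_B ≈ 48.16°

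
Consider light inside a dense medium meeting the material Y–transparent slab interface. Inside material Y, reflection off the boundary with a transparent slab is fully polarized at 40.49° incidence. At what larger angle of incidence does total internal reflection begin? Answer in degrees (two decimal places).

n₂/n₁ = tan 40.49° = 0.8538; the critical angle satisfies sin θ_c = n₂/n₁.
θ_c = arcsin(0.8538) = 58.63°.

θ_c ≈ 58.63°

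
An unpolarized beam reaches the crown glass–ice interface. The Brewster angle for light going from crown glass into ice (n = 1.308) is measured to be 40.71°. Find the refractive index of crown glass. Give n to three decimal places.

At the Brewster angle, tan θ_B = n₂/n₁ with n₁ on the incident side (crown glass) and n₂ on the transmitted side (ice).
n₁ = n₂ / tan θ_B = 1.308 / tan 40.71° = 1.520.

n ≈ 1.520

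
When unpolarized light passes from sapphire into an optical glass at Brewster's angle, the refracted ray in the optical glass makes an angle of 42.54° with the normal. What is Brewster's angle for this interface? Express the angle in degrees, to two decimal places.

Since the reflected and refracted rays are at right angles at the polarizing angle, θ_B + θ_t = 90°.
θ_B = 90° − 42.54° = 47.46°.

θ_B ≈ 47.46°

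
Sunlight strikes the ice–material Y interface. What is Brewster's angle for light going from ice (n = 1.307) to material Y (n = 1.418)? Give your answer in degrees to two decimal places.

θ_B ≈ 47.33°

Here n₂/n₁ = 1.418/1.307 = 1.0849, and Brewster's law gives tan θ_B = n₂/n₁.
So θ_B = arctan 1.0849 = 47.33°.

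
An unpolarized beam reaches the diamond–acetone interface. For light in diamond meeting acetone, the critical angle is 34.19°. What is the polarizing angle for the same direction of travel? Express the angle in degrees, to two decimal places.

θ_B ≈ 29.33°

At the critical angle sin θ_c = n₂/n₁, giving n₂/n₁ = sin 34.19° = 0.5619.
Then tan θ_B = n₂/n₁ = 0.5619, so θ_B = arctan 0.5619 = 29.33°.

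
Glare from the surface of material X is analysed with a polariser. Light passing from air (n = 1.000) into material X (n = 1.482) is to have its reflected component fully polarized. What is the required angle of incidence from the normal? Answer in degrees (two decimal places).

θ_B ≈ 55.99°

tan θ_B = n₂/n₁ = 1.482/1.000 = 1.4820. Taking the arctangent, θ_B = 55.99°.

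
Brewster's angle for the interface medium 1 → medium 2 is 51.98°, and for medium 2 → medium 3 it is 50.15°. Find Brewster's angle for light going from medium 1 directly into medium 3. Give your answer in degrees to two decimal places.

tan θ_B(1→2) = n₂/n₁ = tan 51.98° = 1.2790.
tan θ_B(2→3) = n₃/n₂ = tan 50.15° = 1.1981.
Multiplying, n₃/n₁ = 1.2790 × 1.1981 = 1.5324, and θ_B(1→3) = arctan 1.5324 = 56.87°.

θ_B ≈ 56.87°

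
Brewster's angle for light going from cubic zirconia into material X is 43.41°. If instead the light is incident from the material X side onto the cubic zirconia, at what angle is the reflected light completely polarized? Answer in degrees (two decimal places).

Reversing the direction swaps n₁ and n₂, so tan θ_B' = 1/tan θ_B and θ_B' = 90° − θ_B.
Hence θ_B' = 90° − 43.41° = 46.59°.

θ_B' ≈ 46.59°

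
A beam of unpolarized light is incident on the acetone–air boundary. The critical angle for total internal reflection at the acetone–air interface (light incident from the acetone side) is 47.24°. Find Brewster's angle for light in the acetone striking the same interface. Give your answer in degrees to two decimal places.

n₂/n₁ = sin θ_c = sin 47.24° = 0.7342.
tan θ_B equals the same ratio, so θ_B = arctan(0.7342) = 36.29°.

θ_B ≈ 36.29°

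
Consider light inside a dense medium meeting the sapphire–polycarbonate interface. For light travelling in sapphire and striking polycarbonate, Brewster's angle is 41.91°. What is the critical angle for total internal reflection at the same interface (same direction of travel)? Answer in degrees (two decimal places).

n₂/n₁ = tan 41.91° = 0.8976; the critical angle satisfies sin θ_c = n₂/n₁.
θ_c = arcsin(0.8976) = 63.84°.

θ_c ≈ 63.84°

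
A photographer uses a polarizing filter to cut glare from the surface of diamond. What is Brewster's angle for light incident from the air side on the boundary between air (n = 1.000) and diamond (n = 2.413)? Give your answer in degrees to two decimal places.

Brewster's condition: tan θ_B = n₂/n₁ = 2.413/1.000 = 2.4130.
θ_B = arctan(2.4130) = 67.49°.

θ_B ≈ 67.49°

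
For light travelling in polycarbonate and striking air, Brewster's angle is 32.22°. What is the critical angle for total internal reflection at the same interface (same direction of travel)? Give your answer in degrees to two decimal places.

tan θ_B = n₂/n₁ = tan 32.22° = 0.6302.
Total internal reflection: sin θ_c = n₂/n₁ = 0.6302.
θ_c = arcsin(0.6302) = 39.07°.

θ_c ≈ 39.07°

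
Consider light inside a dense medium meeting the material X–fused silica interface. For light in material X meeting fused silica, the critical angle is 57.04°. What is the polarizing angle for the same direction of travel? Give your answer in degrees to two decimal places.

θ_B ≈ 40.00°

At the critical angle sin θ_c = n₂/n₁, giving n₂/n₁ = sin 57.04° = 0.8391.
Then tan θ_B = n₂/n₁ = 0.8391, so θ_B = arctan 0.8391 = 40.00°.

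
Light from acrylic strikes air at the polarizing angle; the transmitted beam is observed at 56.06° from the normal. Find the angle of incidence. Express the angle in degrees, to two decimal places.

Since the reflected and refracted rays are at right angles at the polarizing angle, θ_B + θ_t = 90°.
So θ_B = 90° − θ_t = 90° − 56.06° = 33.94°.

θ_B ≈ 33.94°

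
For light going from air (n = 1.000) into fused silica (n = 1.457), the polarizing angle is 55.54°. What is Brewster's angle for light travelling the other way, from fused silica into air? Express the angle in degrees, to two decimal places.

The two Brewster angles are complementary: θ_B' = 90° − θ_B = 90° − 55.54° = 34.46°.

θ_B' ≈ 34.46°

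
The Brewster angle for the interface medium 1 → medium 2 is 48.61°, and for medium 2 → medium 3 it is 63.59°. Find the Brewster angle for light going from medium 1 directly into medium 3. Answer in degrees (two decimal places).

θ_B ≈ 66.36°

Each Brewster angle gives a ratio: n₂/n₁ = tan 48.61° = 1.1347, n₃/n₂ = tan 63.59° = 2.0136.
n₃/n₁ = 2.2848. Then tan θ_B(1→3) = n₃/n₁, so θ_B(1→3) = arctan(2.2848) = 66.36°.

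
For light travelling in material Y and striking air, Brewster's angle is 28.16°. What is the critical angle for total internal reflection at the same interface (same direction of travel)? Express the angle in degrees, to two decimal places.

From Brewster, n₂/n₁ = tan θ_B = tan 28.16° = 0.5353.
Then sin θ_c = n₂/n₁ = 0.5353, so θ_c = arcsin 0.5353 = 32.36°.

θ_c ≈ 32.36°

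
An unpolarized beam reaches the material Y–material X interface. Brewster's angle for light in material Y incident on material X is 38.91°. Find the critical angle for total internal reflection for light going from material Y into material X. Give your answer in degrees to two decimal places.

tan θ_B = n₂/n₁ = tan 38.91° = 0.8072.
Total internal reflection: sin θ_c = n₂/n₁ = 0.8072.
θ_c = arcsin(0.8072) = 53.82°.

θ_c ≈ 53.82°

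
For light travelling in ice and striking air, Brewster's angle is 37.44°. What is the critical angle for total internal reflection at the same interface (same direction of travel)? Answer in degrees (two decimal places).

From Brewster, n₂/n₁ = tan θ_B = tan 37.44° = 0.7657.
Then sin θ_c = n₂/n₁ = 0.7657, so θ_c = arcsin 0.7657 = 49.97°.

θ_c ≈ 49.97°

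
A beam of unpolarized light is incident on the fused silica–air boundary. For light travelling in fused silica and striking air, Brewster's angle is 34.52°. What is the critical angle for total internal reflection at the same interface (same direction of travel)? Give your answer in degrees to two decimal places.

θ_c ≈ 43.46°

From Brewster, n₂/n₁ = tan θ_B = tan 34.52° = 0.6878.
Then sin θ_c = n₂/n₁ = 0.6878, so θ_c = arcsin 0.6878 = 43.46°.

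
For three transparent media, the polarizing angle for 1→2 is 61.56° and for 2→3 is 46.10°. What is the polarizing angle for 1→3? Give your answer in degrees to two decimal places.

n₂/n₁ = tan 61.56° = 1.8464 and n₃/n₂ = tan 46.10° = 1.0392.
n₃/n₁ = 1.9187. Then tan θ_B(1→3) = n₃/n₁, so θ_B(1→3) = arctan(1.9187) = 62.47°.

θ_B ≈ 62.47°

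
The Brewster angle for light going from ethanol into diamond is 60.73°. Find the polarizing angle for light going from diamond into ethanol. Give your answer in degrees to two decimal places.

θ_B' ≈ 29.27°

tan θ_B' = n₁/n₂ = 1/tan θ_B, so θ_B' = 90° − θ_B.
θ_B' = 90° − 60.73° = 29.27°.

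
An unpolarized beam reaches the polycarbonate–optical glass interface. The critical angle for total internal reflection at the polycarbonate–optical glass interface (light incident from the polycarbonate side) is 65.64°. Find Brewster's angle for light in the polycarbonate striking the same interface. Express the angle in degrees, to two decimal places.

θ_B ≈ 42.33°

At the critical angle sin θ_c = n₂/n₁, giving n₂/n₁ = sin 65.64° = 0.9110.
Then tan θ_B = n₂/n₁ = 0.9110, so θ_B = arctan 0.9110 = 42.33°.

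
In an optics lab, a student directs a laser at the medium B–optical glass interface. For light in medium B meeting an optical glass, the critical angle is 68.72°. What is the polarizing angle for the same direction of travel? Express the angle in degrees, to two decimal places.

θ_B ≈ 42.98°

At the critical angle sin θ_c = n₂/n₁, giving n₂/n₁ = sin 68.72° = 0.9318.
Then tan θ_B = n₂/n₁ = 0.9318, so θ_B = arctan 0.9318 = 42.98°.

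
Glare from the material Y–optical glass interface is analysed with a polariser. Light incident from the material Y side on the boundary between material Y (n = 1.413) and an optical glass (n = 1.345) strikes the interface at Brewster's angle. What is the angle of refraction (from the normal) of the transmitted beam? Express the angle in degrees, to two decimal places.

θ_t ≈ 46.41°

First find Brewster's angle: tan θ_B = 1.345/1.413 = 0.9519, giving θ_B = 43.59°.
The refracted ray is perpendicular to the reflected ray, so θ_t = 90° − θ_B = 46.41°.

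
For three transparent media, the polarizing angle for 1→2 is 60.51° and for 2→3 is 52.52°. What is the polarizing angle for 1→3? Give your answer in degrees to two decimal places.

tan θ_B(1→2) = n₂/n₁ = tan 60.51° = 1.7682.
tan θ_B(2→3) = n₃/n₂ = tan 52.52° = 1.3042.
Multiplying, n₃/n₁ = 1.7682 × 1.3042 = 2.3060, and θ_B(1→3) = arctan 2.3060 = 66.56°.

θ_B ≈ 66.56°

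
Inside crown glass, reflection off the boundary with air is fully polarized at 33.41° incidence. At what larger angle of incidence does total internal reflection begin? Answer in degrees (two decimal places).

tan θ_B = n₂/n₁ = tan 33.41° = 0.6596.
Total internal reflection: sin θ_c = n₂/n₁ = 0.6596.
θ_c = arcsin(0.6596) = 41.27°.

θ_c ≈ 41.27°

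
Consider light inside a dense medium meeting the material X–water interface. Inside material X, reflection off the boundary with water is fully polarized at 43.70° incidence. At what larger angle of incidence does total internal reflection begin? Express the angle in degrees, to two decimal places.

From Brewster, n₂/n₁ = tan θ_B = tan 43.70° = 0.9556.
Then sin θ_c = n₂/n₁ = 0.9556, so θ_c = arcsin 0.9556 = 72.87°.

θ_c ≈ 72.87°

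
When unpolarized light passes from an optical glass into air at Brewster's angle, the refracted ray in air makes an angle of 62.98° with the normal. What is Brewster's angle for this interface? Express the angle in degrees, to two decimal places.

Since the reflected and refracted rays are at right angles at the polarizing angle, θ_B + θ_t = 90°.
θ_B = 90° − 62.98° = 27.02°.

θ_B ≈ 27.02°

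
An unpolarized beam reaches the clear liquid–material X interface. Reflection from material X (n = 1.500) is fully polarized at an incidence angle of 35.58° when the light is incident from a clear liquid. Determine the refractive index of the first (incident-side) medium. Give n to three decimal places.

n ≈ 2.097

Brewster's law: tan θ_B = n₂/n₁ (light incident in a clear liquid, refracted into material X).
n₁ = n₂ / tan θ_B = 1.500 / tan 35.58° = 2.097.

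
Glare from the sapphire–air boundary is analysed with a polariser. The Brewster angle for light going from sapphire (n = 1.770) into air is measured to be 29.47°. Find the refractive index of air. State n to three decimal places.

At the Brewster angle, tan θ_B = n₂/n₁ with n₁ on the incident side (sapphire) and n₂ on the transmitted side (air).
n₂ = n₁ tan θ_B = 1.770 × tan 29.47° = 1.000.

n ≈ 1.000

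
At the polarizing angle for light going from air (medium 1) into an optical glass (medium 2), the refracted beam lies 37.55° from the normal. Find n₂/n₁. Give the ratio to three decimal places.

θ_B + θ_t = 90°, so θ_B = 90° − 37.55° = 52.45°.
tan θ_B = n₂/n₁, so n₂/n₁ = tan 52.45° = 1.301.

n₂/n₁ ≈ 1.301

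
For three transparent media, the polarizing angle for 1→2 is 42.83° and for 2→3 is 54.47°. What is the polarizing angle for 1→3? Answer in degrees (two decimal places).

θ_B ≈ 52.39°

n₂/n₁ = tan 42.83° = 0.9270 and n₃/n₂ = tan 54.47° = 1.4004.
Multiplying, n₃/n₁ = 0.9270 × 1.4004 = 1.2981, and θ_B(1→3) = arctan 1.2981 = 52.39°.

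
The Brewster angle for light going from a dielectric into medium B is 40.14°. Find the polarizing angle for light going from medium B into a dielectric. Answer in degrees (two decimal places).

Reversing the direction swaps n₁ and n₂, so tan θ_B' = 1/tan θ_B and θ_B' = 90° − θ_B.
Hence θ_B' = 90° − 40.14° = 49.86°.

θ_B' ≈ 49.86°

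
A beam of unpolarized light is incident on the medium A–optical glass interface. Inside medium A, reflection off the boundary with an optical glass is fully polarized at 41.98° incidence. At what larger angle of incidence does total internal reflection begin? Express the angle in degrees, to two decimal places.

θ_c ≈ 64.13°

tan θ_B = n₂/n₁ = tan 41.98° = 0.8998.
Total internal reflection: sin θ_c = n₂/n₁ = 0.8998.
θ_c = arcsin(0.8998) = 64.13°.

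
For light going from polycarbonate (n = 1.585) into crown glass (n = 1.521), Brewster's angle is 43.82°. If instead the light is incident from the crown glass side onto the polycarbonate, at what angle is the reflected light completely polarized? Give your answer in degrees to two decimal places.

θ_B' ≈ 46.18°

The two Brewster angles are complementary: θ_B' = 90° − θ_B = 90° − 43.82° = 46.18°.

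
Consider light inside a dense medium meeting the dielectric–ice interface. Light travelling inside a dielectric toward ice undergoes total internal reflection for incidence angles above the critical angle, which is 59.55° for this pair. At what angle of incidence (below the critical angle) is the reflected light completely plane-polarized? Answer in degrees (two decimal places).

sin θ_c = n₂/n₁, so n₂/n₁ = sin 59.55° = 0.8621.
Brewster: tan θ_B = n₂/n₁ = 0.8621.
θ_B = arctan(0.8621) = 40.76°.

θ_B ≈ 40.76°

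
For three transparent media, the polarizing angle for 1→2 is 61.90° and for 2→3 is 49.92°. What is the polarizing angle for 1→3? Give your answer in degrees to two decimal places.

Each Brewster angle gives a ratio: n₂/n₁ = tan 61.90° = 1.8728, n₃/n₂ = tan 49.92° = 1.1884.
Multiplying, n₃/n₁ = 1.8728 × 1.1884 = 2.2256, and θ_B(1→3) = arctan 2.2256 = 65.81°.

θ_B ≈ 65.81°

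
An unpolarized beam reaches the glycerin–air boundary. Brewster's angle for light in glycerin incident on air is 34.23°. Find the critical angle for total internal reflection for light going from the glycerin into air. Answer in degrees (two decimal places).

θ_c ≈ 42.87°

n₂/n₁ = tan 34.23° = 0.6804; the critical angle satisfies sin θ_c = n₂/n₁.
θ_c = arcsin(0.6804) = 42.87°.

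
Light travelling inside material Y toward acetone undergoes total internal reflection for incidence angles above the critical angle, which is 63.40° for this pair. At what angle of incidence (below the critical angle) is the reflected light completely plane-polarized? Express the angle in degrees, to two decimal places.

At the critical angle sin θ_c = n₂/n₁, giving n₂/n₁ = sin 63.40° = 0.8942.
Then tan θ_B = n₂/n₁ = 0.8942, so θ_B = arctan 0.8942 = 41.80°.

θ_B ≈ 41.80°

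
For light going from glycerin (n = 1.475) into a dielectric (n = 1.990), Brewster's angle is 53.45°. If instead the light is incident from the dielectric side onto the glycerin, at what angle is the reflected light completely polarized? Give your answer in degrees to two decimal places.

θ_B' ≈ 36.55°

tan θ_B' = n₁/n₂ = 1/tan θ_B, so θ_B' = 90° − θ_B.
θ_B' = 90° − 53.45° = 36.55°.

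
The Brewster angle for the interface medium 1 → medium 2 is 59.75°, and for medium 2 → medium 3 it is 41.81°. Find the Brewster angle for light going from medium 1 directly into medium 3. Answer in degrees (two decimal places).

Each Brewster angle gives a ratio: n₂/n₁ = tan 59.75° = 1.7147, n₃/n₂ = tan 41.81° = 0.8944.
n₃/n₁ = 1.5337. Then tan θ_B(1→3) = n₃/n₁, so θ_B(1→3) = arctan(1.5337) = 56.89°.

θ_B ≈ 56.89°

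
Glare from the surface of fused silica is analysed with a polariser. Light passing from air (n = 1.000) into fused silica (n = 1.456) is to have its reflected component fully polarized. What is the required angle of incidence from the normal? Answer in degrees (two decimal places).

θ_B ≈ 55.52°

Brewster's condition: tan θ_B = n₂/n₁ = 1.456/1.000 = 1.4560.
So θ_B = arctan 1.4560 = 55.52°.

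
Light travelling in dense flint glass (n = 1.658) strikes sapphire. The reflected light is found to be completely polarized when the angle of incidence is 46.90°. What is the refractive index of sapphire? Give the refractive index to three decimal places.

n ≈ 1.772

Full polarization of the reflected beam means tan θ_B = n₂/n₁, where n₁ is the incident medium (dense flint glass).
n₂ = n₁ tan θ_B = 1.658 × tan 46.90° = 1.772.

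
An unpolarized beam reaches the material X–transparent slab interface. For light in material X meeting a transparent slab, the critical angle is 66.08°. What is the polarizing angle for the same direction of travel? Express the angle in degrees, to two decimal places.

θ_B ≈ 42.43°

At the critical angle sin θ_c = n₂/n₁, giving n₂/n₁ = sin 66.08° = 0.9141.
Then tan θ_B = n₂/n₁ = 0.9141, so θ_B = arctan 0.9141 = 42.43°.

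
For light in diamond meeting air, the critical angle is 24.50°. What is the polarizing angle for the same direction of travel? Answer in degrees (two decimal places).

At the critical angle sin θ_c = n₂/n₁, giving n₂/n₁ = sin 24.50° = 0.4147.
Then tan θ_B = n₂/n₁ = 0.4147, so θ_B = arctan 0.4147 = 22.52°.

θ_B ≈ 22.52°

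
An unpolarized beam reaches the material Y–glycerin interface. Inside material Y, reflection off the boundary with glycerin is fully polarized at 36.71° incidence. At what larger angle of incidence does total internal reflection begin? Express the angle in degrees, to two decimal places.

θ_c ≈ 48.21°

From Brewster, n₂/n₁ = tan θ_B = tan 36.71° = 0.7456.
Then sin θ_c = n₂/n₁ = 0.7456, so θ_c = arcsin 0.7456 = 48.21°.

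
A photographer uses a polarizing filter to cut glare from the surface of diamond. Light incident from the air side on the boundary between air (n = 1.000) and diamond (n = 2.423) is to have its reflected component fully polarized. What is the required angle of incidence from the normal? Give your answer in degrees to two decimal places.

θ_B ≈ 67.57°

tan θ_B = n₂/n₁ = 2.423/1.000 = 2.4230.
So θ_B = arctan 2.4230 = 67.57°.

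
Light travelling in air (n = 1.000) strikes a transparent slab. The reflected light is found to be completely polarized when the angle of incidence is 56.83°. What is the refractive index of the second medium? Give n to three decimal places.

At the Brewster angle, tan θ_B = n₂/n₁ with n₁ on the incident side (air) and n₂ on the transmitted side (a transparent slab).
n₂ = n₁ tan θ_B = 1.000 × tan 56.83° = 1.530.

n ≈ 1.530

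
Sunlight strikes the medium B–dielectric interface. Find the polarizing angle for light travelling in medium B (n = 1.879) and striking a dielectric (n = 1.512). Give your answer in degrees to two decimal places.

θ_B ≈ 38.82°

Here n₂/n₁ = 1.512/1.879 = 0.8047, and Brewster's law gives tan θ_B = n₂/n₁. Taking the arctangent, θ_B = 38.82°.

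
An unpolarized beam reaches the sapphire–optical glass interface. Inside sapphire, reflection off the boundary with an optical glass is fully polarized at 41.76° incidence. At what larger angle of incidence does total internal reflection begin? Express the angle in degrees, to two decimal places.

n₂/n₁ = tan 41.76° = 0.8928; the critical angle satisfies sin θ_c = n₂/n₁.
θ_c = arcsin(0.8928) = 63.23°.

θ_c ≈ 63.23°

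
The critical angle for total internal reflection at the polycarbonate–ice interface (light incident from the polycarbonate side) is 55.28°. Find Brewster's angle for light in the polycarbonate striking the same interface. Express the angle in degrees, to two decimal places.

θ_B ≈ 39.42°

sin θ_c = n₂/n₁, so n₂/n₁ = sin 55.28° = 0.8219.
Brewster: tan θ_B = n₂/n₁ = 0.8219.
θ_B = arctan(0.8219) = 39.42°.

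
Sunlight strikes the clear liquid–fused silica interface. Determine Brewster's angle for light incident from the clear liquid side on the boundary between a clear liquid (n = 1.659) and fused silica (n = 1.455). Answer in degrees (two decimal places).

θ_B ≈ 41.25°

Here n₂/n₁ = 1.455/1.659 = 0.8770, and Brewster's law gives tan θ_B = n₂/n₁. Taking the arctangent, θ_B = 41.25°.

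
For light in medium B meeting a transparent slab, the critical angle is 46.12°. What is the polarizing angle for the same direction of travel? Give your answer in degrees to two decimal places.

θ_B ≈ 35.78°

sin θ_c = n₂/n₁, so n₂/n₁ = sin 46.12° = 0.7208.
Brewster: tan θ_B = n₂/n₁ = 0.7208.
θ_B = arctan(0.7208) = 35.78°.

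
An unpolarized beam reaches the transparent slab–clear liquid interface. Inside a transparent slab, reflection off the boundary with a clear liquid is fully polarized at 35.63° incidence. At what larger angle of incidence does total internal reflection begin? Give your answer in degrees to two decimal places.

n₂/n₁ = tan 35.63° = 0.7167; the critical angle satisfies sin θ_c = n₂/n₁.
θ_c = arcsin(0.7167) = 45.78°.

θ_c ≈ 45.78°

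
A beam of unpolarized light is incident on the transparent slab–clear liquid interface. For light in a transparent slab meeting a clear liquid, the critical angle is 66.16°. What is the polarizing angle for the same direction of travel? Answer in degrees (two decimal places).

θ_B ≈ 42.45°

At the critical angle sin θ_c = n₂/n₁, giving n₂/n₁ = sin 66.16° = 0.9147.
Then tan θ_B = n₂/n₁ = 0.9147, so θ_B = arctan 0.9147 = 42.45°.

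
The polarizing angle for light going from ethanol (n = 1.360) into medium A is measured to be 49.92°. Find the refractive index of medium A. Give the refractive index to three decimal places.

n ≈ 1.616

Brewster's law: tan θ_B = n₂/n₁ (light incident in ethanol, refracted into medium A).
n₂ = n₁ tan θ_B = 1.360 × tan 49.92° = 1.616.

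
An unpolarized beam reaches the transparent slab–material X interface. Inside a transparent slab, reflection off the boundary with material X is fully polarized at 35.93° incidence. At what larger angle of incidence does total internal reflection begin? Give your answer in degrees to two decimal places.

θ_c ≈ 46.44°

From Brewster, n₂/n₁ = tan θ_B = tan 35.93° = 0.7247.
Then sin θ_c = n₂/n₁ = 0.7247, so θ_c = arcsin 0.7247 = 46.44°.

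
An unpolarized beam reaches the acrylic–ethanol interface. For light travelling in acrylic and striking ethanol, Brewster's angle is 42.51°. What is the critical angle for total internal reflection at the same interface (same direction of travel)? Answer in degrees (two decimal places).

θ_c ≈ 66.44°

tan θ_B = n₂/n₁ = tan 42.51° = 0.9167.
Total internal reflection: sin θ_c = n₂/n₁ = 0.9167.
θ_c = arcsin(0.9167) = 66.44°.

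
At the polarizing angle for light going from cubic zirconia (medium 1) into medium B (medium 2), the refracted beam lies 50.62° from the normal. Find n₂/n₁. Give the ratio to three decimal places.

n₂/n₁ ≈ 0.821

θ_B + θ_t = 90°, so θ_B = 90° − 50.62° = 39.38°.
tan θ_B = n₂/n₁, so n₂/n₁ = tan 39.38° = 0.821.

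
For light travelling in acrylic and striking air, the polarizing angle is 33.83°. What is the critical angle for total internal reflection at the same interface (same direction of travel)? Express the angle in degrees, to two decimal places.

tan θ_B = n₂/n₁ = tan 33.83° = 0.6702.
Total internal reflection: sin θ_c = n₂/n₁ = 0.6702.
θ_c = arcsin(0.6702) = 42.08°.

θ_c ≈ 42.08°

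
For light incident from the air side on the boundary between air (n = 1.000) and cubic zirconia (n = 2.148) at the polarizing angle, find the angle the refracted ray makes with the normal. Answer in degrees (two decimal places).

θ_t ≈ 24.96°

θ_B = arctan(n₂/n₁) = arctan(2.148/1.000) = 65.04°.
At Brewster's angle the reflected and refracted rays are perpendicular, so θ_t = 90° − θ_B = 90° − 65.04° = 24.96°.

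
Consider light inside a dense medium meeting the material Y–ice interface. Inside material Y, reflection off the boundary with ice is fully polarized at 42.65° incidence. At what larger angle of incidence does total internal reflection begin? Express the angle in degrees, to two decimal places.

θ_c ≈ 67.10°

From Brewster, n₂/n₁ = tan θ_B = tan 42.65° = 0.9212.
Then sin θ_c = n₂/n₁ = 0.9212, so θ_c = arcsin 0.9212 = 67.10°.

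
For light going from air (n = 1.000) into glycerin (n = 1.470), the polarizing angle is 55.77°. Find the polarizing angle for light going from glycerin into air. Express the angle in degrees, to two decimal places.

The two Brewster angles are complementary: θ_B' = 90° − θ_B = 90° − 55.77° = 34.23°.

θ_B' ≈ 34.23°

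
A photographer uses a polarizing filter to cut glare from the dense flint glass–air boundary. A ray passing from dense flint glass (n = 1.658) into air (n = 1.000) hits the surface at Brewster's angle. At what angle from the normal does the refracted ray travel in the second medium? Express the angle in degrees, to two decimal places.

θ_B = arctan(n₂/n₁) = arctan(1.000/1.658) = 31.10°.
At Brewster's angle the reflected and refracted rays are perpendicular, so θ_t = 90° − θ_B = 90° − 31.10° = 58.90°.

θ_t ≈ 58.90°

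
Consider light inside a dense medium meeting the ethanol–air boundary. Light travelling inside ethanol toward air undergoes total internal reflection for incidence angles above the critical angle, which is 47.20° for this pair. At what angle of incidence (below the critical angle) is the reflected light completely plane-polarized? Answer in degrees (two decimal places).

θ_B ≈ 36.27°

n₂/n₁ = sin θ_c = sin 47.20° = 0.7337.
tan θ_B equals the same ratio, so θ_B = arctan(0.7337) = 36.27°.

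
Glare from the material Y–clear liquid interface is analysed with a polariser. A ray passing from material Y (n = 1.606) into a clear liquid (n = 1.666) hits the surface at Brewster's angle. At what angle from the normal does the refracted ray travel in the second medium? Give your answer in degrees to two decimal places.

θ_B = arctan(n₂/n₁) = arctan(1.666/1.606) = 46.05°.
At Brewster's angle the reflected and refracted rays are perpendicular, so θ_t = 90° − θ_B = 90° − 46.05° = 43.95°.

θ_t ≈ 43.95°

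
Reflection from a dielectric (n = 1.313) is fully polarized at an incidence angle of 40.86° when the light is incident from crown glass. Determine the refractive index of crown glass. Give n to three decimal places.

At Brewster's angle, tan θ_B = n₂/n₁ with n₁ on the incident side (crown glass) and n₂ on the transmitted side (a dielectric).
n₁ = n₂ / tan θ_B = 1.313 / tan 40.86° = 1.518.

n ≈ 1.518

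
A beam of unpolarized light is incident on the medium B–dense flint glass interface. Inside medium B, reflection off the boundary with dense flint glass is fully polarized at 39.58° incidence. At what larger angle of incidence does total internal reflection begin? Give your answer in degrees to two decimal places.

θ_c ≈ 55.76°

n₂/n₁ = tan 39.58° = 0.8267; the critical angle satisfies sin θ_c = n₂/n₁.
θ_c = arcsin(0.8267) = 55.76°.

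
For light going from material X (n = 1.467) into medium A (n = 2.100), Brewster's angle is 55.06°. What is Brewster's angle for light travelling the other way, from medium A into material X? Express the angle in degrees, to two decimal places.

θ_B' ≈ 34.94°

The two Brewster angles are complementary: θ_B' = 90° − θ_B = 90° − 55.06° = 34.94°.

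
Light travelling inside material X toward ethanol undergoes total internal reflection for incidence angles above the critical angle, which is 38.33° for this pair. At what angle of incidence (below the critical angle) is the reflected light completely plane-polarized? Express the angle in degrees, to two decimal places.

θ_B ≈ 31.81°

At the critical angle sin θ_c = n₂/n₁, giving n₂/n₁ = sin 38.33° = 0.6202.
Then tan θ_B = n₂/n₁ = 0.6202, so θ_B = arctan 0.6202 = 31.81°.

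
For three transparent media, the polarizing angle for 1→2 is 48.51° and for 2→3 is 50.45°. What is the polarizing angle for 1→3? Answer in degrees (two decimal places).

Each Brewster angle gives a ratio: n₂/n₁ = tan 48.51° = 1.1307, n₃/n₂ = tan 50.45° = 1.2109.
So n₃/n₁ = (n₂/n₁)(n₃/n₂) = 1.1307 × 1.2109 = 1.3692.
θ_B(1→3) = arctan(1.3692) = 53.86°.

θ_B ≈ 53.86°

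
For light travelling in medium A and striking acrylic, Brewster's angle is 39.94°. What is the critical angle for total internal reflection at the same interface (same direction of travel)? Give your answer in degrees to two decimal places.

θ_c ≈ 56.86°

n₂/n₁ = tan 39.94° = 0.8373; the critical angle satisfies sin θ_c = n₂/n₁.
θ_c = arcsin(0.8373) = 56.86°.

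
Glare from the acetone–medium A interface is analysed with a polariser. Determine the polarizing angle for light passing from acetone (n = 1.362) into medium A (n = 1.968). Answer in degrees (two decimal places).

Brewster's condition: tan θ_B = n₂/n₁ = 1.968/1.362 = 1.4449.
θ_B = arctan(1.4449) = 55.31°.

θ_B ≈ 55.31°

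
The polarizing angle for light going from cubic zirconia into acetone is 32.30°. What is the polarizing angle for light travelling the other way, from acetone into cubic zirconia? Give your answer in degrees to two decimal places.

θ_B' ≈ 57.70°

The two Brewster angles are complementary: θ_B' = 90° − θ_B = 90° − 32.30° = 57.70°.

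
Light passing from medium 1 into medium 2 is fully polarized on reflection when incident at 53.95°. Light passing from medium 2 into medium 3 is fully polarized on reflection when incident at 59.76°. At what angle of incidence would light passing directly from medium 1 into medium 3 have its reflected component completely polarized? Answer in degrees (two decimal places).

θ_B ≈ 67.01°

Each Brewster angle gives a ratio: n₂/n₁ = tan 53.95° = 1.3739, n₃/n₂ = tan 59.76° = 1.7154.
So n₃/n₁ = (n₂/n₁)(n₃/n₂) = 1.3739 × 1.7154 = 2.3567.
θ_B(1→3) = arctan(2.3567) = 67.01°.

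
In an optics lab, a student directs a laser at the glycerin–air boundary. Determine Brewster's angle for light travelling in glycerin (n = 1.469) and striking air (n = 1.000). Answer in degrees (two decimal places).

θ_B ≈ 34.24°

Here n₂/n₁ = 1.000/1.469 = 0.6807, and Brewster's law gives tan θ_B = n₂/n₁.
So θ_B = arctan 0.6807 = 34.24°.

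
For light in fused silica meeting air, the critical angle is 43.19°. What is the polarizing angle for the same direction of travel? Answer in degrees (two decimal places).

θ_B ≈ 34.39°

sin θ_c = n₂/n₁, so n₂/n₁ = sin 43.19° = 0.6844.
Brewster: tan θ_B = n₂/n₁ = 0.6844.
θ_B = arctan(0.6844) = 34.39°.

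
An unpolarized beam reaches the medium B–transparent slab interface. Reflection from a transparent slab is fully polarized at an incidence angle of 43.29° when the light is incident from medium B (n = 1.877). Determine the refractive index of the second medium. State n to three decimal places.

Brewster's law: tan θ_B = n₂/n₁ (light incident in medium B, refracted into a transparent slab).
n₂ = n₁ tan θ_B = 1.877 × tan 43.29° = 1.768.

n ≈ 1.768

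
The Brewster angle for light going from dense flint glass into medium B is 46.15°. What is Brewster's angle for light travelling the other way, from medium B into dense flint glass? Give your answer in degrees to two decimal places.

The two Brewster angles are complementary: θ_B' = 90° − θ_B = 90° − 46.15° = 43.85°.

θ_B' ≈ 43.85°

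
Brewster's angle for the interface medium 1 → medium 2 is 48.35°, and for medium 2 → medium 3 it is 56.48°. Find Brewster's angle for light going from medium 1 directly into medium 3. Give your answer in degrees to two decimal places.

tan θ_B(1→2) = n₂/n₁ = tan 48.35° = 1.1243.
tan θ_B(2→3) = n₃/n₂ = tan 56.48° = 1.5097.
So n₃/n₁ = (n₂/n₁)(n₃/n₂) = 1.1243 × 1.5097 = 1.6974.
θ_B(1→3) = arctan(1.6974) = 59.50°.

θ_B ≈ 59.50°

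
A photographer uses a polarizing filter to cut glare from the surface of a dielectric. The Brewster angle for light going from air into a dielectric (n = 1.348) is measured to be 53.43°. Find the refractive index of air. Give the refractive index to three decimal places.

At the Brewster angle, tan θ_B = n₂/n₁ with n₁ on the incident side (air) and n₂ on the transmitted side (a dielectric).
n₁ = n₂ / tan θ_B = 1.348 / tan 53.43° = 1.000.

n ≈ 1.000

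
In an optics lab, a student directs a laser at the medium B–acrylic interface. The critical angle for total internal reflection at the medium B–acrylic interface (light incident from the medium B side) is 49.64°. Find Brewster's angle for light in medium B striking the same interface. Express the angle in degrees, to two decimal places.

At the critical angle sin θ_c = n₂/n₁, giving n₂/n₁ = sin 49.64° = 0.7620.
Then tan θ_B = n₂/n₁ = 0.7620, so θ_B = arctan 0.7620 = 37.31°.

θ_B ≈ 37.31°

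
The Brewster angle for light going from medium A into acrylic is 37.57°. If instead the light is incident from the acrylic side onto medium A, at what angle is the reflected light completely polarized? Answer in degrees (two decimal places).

θ_B' ≈ 52.43°

The two Brewster angles are complementary: θ_B' = 90° − θ_B = 90° − 37.57° = 52.43°.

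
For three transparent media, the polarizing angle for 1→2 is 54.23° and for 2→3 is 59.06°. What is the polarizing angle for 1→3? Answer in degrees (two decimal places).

θ_B ≈ 66.64°

n₂/n₁ = tan 54.23° = 1.3881 and n₃/n₂ = tan 59.06° = 1.6682.
n₃/n₁ = 2.3156. Then tan θ_B(1→3) = n₃/n₁, so θ_B(1→3) = arctan(2.3156) = 66.64°.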